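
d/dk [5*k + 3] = 5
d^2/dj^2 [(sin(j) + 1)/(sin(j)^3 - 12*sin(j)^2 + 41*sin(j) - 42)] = (-4*sin(j)^7 + 27*sin(j)^6 + 158*sin(j)^5 - 1756*sin(j)^4 + 4136*sin(j)^3 + 227*sin(j)^2 - 9210*sin(j) + 5798)/(sin(j)^3 - 12*sin(j)^2 + 41*sin(j) - 42)^3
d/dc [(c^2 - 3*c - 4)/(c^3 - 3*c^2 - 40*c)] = (-c^4 + 6*c^3 - 37*c^2 - 24*c - 160)/(c^2*(c^4 - 6*c^3 - 71*c^2 + 240*c + 1600))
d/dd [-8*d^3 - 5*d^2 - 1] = 2*d*(-12*d - 5)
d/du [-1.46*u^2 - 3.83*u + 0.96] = -2.92*u - 3.83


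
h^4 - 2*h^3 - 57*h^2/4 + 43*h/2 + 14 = (h - 4)*(h - 2)*(h + 1/2)*(h + 7/2)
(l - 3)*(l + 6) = l^2 + 3*l - 18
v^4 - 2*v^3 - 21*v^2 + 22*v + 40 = (v - 5)*(v - 2)*(v + 1)*(v + 4)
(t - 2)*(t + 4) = t^2 + 2*t - 8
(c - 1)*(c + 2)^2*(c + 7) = c^4 + 10*c^3 + 21*c^2 - 4*c - 28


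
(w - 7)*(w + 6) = w^2 - w - 42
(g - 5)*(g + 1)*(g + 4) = g^3 - 21*g - 20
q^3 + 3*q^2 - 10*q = q*(q - 2)*(q + 5)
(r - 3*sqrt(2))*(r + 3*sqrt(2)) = r^2 - 18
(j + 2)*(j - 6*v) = j^2 - 6*j*v + 2*j - 12*v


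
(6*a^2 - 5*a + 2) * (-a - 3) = -6*a^3 - 13*a^2 + 13*a - 6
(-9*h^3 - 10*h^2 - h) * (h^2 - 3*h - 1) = -9*h^5 + 17*h^4 + 38*h^3 + 13*h^2 + h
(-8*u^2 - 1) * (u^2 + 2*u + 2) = -8*u^4 - 16*u^3 - 17*u^2 - 2*u - 2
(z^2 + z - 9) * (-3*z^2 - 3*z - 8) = -3*z^4 - 6*z^3 + 16*z^2 + 19*z + 72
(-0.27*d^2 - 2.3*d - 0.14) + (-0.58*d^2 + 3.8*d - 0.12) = -0.85*d^2 + 1.5*d - 0.26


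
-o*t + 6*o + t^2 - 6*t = (-o + t)*(t - 6)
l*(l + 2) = l^2 + 2*l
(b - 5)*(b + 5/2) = b^2 - 5*b/2 - 25/2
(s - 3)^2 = s^2 - 6*s + 9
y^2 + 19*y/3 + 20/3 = (y + 4/3)*(y + 5)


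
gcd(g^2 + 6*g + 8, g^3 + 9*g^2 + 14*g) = g + 2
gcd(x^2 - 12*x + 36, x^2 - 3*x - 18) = x - 6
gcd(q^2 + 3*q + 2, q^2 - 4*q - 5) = q + 1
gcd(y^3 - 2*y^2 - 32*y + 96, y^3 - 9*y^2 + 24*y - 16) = y^2 - 8*y + 16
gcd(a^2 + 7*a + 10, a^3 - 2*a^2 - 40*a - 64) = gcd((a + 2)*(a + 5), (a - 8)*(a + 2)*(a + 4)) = a + 2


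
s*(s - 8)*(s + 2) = s^3 - 6*s^2 - 16*s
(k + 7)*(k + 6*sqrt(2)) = k^2 + 7*k + 6*sqrt(2)*k + 42*sqrt(2)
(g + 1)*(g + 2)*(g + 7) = g^3 + 10*g^2 + 23*g + 14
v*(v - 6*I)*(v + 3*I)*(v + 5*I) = v^4 + 2*I*v^3 + 33*v^2 + 90*I*v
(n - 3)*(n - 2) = n^2 - 5*n + 6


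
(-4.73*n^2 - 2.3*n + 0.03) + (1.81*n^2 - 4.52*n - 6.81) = -2.92*n^2 - 6.82*n - 6.78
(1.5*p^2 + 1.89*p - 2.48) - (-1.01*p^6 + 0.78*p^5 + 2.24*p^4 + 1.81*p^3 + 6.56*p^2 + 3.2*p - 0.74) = 1.01*p^6 - 0.78*p^5 - 2.24*p^4 - 1.81*p^3 - 5.06*p^2 - 1.31*p - 1.74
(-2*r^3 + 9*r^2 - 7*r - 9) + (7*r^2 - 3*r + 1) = -2*r^3 + 16*r^2 - 10*r - 8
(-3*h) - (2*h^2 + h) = -2*h^2 - 4*h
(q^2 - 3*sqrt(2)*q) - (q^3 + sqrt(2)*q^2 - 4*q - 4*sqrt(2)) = -q^3 - sqrt(2)*q^2 + q^2 - 3*sqrt(2)*q + 4*q + 4*sqrt(2)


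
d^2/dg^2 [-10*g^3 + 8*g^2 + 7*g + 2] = 16 - 60*g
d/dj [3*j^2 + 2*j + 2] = 6*j + 2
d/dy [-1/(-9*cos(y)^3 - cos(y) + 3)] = (27*cos(y)^2 + 1)*sin(y)/(9*cos(y)^3 + cos(y) - 3)^2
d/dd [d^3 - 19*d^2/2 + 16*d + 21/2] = 3*d^2 - 19*d + 16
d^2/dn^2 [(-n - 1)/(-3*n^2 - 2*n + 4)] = 2*(4*(n + 1)*(3*n + 1)^2 - (9*n + 5)*(3*n^2 + 2*n - 4))/(3*n^2 + 2*n - 4)^3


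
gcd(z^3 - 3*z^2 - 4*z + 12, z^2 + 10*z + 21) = 1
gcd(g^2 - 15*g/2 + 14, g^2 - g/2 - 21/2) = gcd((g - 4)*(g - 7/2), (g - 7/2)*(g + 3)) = g - 7/2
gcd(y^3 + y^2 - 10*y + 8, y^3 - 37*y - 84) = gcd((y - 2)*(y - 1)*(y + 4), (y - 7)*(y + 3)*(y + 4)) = y + 4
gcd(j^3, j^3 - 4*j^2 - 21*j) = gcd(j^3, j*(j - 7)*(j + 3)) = j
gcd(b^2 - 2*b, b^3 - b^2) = b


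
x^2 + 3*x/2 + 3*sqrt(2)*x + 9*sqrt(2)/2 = (x + 3/2)*(x + 3*sqrt(2))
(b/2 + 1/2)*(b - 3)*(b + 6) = b^3/2 + 2*b^2 - 15*b/2 - 9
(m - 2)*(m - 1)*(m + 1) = m^3 - 2*m^2 - m + 2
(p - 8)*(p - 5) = p^2 - 13*p + 40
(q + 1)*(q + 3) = q^2 + 4*q + 3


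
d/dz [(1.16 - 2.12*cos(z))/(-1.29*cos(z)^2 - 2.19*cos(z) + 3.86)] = (2.7348*cos(z)^2 - 2.9928*cos(z) + 5.6428)*sin(z)/(1.6641*cos(z)^4 + 5.6502*cos(z)^3 - 5.1627*cos(z)^2 - 16.9068*cos(z) + 14.8996)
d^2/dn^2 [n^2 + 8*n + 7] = 2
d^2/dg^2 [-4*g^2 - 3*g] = -8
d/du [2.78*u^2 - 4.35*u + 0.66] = 5.56*u - 4.35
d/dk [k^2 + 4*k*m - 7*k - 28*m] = 2*k + 4*m - 7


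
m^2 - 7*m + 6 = (m - 6)*(m - 1)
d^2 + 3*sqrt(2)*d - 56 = (d - 4*sqrt(2))*(d + 7*sqrt(2))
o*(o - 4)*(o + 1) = o^3 - 3*o^2 - 4*o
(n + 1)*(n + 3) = n^2 + 4*n + 3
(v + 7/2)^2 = v^2 + 7*v + 49/4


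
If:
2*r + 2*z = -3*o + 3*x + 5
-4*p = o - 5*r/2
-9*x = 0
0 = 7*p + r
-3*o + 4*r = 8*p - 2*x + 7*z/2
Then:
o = 1505/871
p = -70/871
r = 490/871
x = 0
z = -570/871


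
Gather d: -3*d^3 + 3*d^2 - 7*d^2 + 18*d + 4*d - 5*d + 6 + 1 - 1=-3*d^3 - 4*d^2 + 17*d + 6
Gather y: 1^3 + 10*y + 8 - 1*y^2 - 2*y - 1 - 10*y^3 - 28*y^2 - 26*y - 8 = -10*y^3 - 29*y^2 - 18*y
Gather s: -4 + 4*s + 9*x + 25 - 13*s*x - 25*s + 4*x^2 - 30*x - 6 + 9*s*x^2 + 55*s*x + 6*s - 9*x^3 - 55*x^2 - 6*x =s*(9*x^2 + 42*x - 15) - 9*x^3 - 51*x^2 - 27*x + 15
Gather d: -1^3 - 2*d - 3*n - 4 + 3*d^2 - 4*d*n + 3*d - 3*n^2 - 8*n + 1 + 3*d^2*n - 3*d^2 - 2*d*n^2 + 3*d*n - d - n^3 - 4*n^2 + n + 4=3*d^2*n + d*(-2*n^2 - n) - n^3 - 7*n^2 - 10*n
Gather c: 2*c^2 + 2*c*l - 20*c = 2*c^2 + c*(2*l - 20)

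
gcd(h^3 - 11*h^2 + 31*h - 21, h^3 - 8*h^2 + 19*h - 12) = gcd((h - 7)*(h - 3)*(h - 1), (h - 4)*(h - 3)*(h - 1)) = h^2 - 4*h + 3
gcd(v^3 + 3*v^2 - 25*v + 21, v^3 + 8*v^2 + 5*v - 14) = v^2 + 6*v - 7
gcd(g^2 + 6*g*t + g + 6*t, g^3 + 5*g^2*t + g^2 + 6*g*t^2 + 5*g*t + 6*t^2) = g + 1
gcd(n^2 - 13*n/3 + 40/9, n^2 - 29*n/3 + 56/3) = n - 8/3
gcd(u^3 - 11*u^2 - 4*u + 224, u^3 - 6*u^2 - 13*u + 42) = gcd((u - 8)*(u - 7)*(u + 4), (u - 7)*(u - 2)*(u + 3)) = u - 7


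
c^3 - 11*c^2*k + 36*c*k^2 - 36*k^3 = (c - 6*k)*(c - 3*k)*(c - 2*k)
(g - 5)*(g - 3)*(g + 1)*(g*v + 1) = g^4*v - 7*g^3*v + g^3 + 7*g^2*v - 7*g^2 + 15*g*v + 7*g + 15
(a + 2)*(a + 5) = a^2 + 7*a + 10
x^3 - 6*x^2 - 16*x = x*(x - 8)*(x + 2)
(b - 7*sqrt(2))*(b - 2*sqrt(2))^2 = b^3 - 11*sqrt(2)*b^2 + 64*b - 56*sqrt(2)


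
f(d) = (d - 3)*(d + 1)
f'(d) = 2*d - 2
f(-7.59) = 69.79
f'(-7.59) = -17.18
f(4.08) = 5.49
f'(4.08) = 6.16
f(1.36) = -3.87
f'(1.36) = 0.72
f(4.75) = 10.06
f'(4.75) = 7.50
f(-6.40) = 50.76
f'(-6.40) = -14.80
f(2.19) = -2.58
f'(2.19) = 2.38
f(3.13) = 0.54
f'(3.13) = 4.26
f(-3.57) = 16.88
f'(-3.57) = -9.14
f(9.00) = 60.00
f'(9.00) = 16.00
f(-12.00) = 165.00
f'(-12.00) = -26.00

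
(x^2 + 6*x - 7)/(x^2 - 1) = (x + 7)/(x + 1)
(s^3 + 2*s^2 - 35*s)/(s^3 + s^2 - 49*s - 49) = s*(s - 5)/(s^2 - 6*s - 7)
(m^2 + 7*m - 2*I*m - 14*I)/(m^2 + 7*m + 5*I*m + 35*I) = (m - 2*I)/(m + 5*I)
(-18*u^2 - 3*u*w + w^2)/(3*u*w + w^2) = (-6*u + w)/w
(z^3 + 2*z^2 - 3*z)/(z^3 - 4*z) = (z^2 + 2*z - 3)/(z^2 - 4)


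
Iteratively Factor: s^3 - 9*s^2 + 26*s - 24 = (s - 4)*(s^2 - 5*s + 6) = (s - 4)*(s - 3)*(s - 2)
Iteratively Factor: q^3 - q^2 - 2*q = (q)*(q^2 - q - 2) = q*(q - 2)*(q + 1)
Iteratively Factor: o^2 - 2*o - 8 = (o - 4)*(o + 2)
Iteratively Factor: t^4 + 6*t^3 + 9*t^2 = (t + 3)*(t^3 + 3*t^2) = t*(t + 3)*(t^2 + 3*t) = t*(t + 3)^2*(t)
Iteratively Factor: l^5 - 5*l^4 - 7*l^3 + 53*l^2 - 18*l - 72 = (l - 3)*(l^4 - 2*l^3 - 13*l^2 + 14*l + 24) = (l - 3)*(l + 1)*(l^3 - 3*l^2 - 10*l + 24) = (l - 3)*(l - 2)*(l + 1)*(l^2 - l - 12) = (l - 3)*(l - 2)*(l + 1)*(l + 3)*(l - 4)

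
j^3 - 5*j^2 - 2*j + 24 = (j - 4)*(j - 3)*(j + 2)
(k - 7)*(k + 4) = k^2 - 3*k - 28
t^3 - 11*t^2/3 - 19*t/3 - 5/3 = (t - 5)*(t + 1/3)*(t + 1)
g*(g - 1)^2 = g^3 - 2*g^2 + g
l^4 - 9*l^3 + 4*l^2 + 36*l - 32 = (l - 8)*(l - 2)*(l - 1)*(l + 2)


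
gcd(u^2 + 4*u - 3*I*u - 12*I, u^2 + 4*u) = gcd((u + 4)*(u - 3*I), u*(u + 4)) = u + 4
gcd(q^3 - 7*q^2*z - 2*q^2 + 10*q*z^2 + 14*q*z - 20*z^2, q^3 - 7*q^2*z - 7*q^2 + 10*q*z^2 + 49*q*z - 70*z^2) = q^2 - 7*q*z + 10*z^2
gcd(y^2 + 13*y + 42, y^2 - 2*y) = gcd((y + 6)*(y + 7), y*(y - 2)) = 1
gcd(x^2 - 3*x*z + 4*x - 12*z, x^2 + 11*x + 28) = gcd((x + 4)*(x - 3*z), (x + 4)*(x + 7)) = x + 4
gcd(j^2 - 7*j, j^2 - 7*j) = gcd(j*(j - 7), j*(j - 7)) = j^2 - 7*j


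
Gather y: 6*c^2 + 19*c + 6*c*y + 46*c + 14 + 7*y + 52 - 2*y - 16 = 6*c^2 + 65*c + y*(6*c + 5) + 50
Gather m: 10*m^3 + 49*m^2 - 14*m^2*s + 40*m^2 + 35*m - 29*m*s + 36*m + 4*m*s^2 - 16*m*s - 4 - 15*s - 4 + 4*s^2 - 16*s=10*m^3 + m^2*(89 - 14*s) + m*(4*s^2 - 45*s + 71) + 4*s^2 - 31*s - 8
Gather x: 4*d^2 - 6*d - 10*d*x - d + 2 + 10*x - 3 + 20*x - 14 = 4*d^2 - 7*d + x*(30 - 10*d) - 15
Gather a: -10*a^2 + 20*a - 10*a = -10*a^2 + 10*a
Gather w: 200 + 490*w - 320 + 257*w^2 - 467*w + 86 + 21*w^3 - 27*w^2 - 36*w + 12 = 21*w^3 + 230*w^2 - 13*w - 22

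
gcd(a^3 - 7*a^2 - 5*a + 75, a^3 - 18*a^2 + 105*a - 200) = a^2 - 10*a + 25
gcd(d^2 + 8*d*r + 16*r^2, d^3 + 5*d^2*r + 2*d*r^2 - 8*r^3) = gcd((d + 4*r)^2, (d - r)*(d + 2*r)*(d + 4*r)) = d + 4*r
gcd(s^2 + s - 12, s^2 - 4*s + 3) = s - 3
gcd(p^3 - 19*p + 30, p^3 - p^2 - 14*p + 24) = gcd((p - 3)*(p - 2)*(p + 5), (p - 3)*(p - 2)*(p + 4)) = p^2 - 5*p + 6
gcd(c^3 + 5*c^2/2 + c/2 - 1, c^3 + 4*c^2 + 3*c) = c + 1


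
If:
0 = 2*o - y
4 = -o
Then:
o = -4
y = -8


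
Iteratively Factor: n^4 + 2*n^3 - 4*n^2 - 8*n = (n)*(n^3 + 2*n^2 - 4*n - 8) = n*(n + 2)*(n^2 - 4) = n*(n + 2)^2*(n - 2)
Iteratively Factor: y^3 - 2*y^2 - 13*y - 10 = (y - 5)*(y^2 + 3*y + 2) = (y - 5)*(y + 2)*(y + 1)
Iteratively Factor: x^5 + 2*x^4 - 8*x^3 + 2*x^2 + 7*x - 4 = (x + 1)*(x^4 + x^3 - 9*x^2 + 11*x - 4) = (x - 1)*(x + 1)*(x^3 + 2*x^2 - 7*x + 4) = (x - 1)*(x + 1)*(x + 4)*(x^2 - 2*x + 1) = (x - 1)^2*(x + 1)*(x + 4)*(x - 1)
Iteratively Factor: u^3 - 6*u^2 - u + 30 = (u - 3)*(u^2 - 3*u - 10) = (u - 3)*(u + 2)*(u - 5)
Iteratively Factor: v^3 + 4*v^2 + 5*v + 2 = (v + 1)*(v^2 + 3*v + 2) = (v + 1)*(v + 2)*(v + 1)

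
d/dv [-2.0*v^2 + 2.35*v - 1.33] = 2.35 - 4.0*v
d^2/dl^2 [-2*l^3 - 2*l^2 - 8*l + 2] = -12*l - 4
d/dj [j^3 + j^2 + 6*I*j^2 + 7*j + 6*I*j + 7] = 3*j^2 + j*(2 + 12*I) + 7 + 6*I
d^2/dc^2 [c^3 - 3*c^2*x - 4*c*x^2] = 6*c - 6*x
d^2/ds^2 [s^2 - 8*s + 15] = 2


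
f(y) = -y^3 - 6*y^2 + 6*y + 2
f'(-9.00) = -129.00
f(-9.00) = 191.00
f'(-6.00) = -30.00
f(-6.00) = -34.00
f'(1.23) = -13.30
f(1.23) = -1.56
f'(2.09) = -32.18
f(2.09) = -20.80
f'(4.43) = -106.03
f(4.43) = -176.11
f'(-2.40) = 17.52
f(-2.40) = -33.14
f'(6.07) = -177.37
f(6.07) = -406.30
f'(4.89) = -124.42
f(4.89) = -229.06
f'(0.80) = -5.52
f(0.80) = 2.45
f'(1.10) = -10.83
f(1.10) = 0.01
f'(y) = -3*y^2 - 12*y + 6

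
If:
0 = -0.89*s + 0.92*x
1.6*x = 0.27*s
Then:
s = 0.00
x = 0.00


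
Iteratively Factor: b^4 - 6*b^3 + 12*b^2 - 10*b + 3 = (b - 3)*(b^3 - 3*b^2 + 3*b - 1) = (b - 3)*(b - 1)*(b^2 - 2*b + 1) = (b - 3)*(b - 1)^2*(b - 1)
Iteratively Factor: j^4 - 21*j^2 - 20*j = (j + 1)*(j^3 - j^2 - 20*j) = (j - 5)*(j + 1)*(j^2 + 4*j) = (j - 5)*(j + 1)*(j + 4)*(j)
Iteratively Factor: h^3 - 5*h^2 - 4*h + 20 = (h - 5)*(h^2 - 4) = (h - 5)*(h + 2)*(h - 2)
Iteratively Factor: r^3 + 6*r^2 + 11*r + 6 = (r + 2)*(r^2 + 4*r + 3) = (r + 2)*(r + 3)*(r + 1)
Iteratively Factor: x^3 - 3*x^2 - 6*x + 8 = (x + 2)*(x^2 - 5*x + 4) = (x - 1)*(x + 2)*(x - 4)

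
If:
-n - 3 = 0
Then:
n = -3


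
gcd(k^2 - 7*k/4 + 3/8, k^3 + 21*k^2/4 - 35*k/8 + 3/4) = k - 1/4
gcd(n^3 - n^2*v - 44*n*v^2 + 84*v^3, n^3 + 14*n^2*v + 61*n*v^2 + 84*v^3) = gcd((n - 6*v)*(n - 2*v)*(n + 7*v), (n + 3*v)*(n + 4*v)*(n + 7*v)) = n + 7*v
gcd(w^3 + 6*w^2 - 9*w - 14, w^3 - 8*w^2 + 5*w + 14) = w^2 - w - 2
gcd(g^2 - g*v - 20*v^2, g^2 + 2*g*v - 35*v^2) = -g + 5*v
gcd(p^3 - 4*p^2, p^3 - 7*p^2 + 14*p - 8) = p - 4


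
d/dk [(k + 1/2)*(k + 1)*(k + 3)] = 3*k^2 + 9*k + 5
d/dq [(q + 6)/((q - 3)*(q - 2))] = (-q^2 - 12*q + 36)/(q^4 - 10*q^3 + 37*q^2 - 60*q + 36)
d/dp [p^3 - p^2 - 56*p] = 3*p^2 - 2*p - 56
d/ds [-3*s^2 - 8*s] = -6*s - 8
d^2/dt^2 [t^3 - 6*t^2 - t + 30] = 6*t - 12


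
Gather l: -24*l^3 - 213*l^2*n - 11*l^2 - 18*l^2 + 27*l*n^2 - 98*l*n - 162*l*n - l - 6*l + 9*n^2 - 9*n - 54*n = -24*l^3 + l^2*(-213*n - 29) + l*(27*n^2 - 260*n - 7) + 9*n^2 - 63*n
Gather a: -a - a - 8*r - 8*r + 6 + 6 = -2*a - 16*r + 12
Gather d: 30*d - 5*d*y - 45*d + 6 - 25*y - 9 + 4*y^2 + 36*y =d*(-5*y - 15) + 4*y^2 + 11*y - 3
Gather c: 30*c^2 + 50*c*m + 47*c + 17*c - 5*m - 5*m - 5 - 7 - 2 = 30*c^2 + c*(50*m + 64) - 10*m - 14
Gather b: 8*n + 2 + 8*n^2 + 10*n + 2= 8*n^2 + 18*n + 4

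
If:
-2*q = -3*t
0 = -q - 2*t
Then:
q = 0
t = 0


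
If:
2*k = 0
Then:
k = 0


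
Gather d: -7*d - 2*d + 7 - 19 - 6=-9*d - 18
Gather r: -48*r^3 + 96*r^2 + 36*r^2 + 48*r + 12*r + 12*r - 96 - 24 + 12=-48*r^3 + 132*r^2 + 72*r - 108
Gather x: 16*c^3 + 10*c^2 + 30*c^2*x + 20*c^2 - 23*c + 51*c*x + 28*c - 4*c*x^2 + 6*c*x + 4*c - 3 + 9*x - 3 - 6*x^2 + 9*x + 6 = 16*c^3 + 30*c^2 + 9*c + x^2*(-4*c - 6) + x*(30*c^2 + 57*c + 18)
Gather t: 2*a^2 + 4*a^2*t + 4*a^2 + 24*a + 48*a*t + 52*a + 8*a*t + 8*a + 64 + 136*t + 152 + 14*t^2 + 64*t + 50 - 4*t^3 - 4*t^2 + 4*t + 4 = 6*a^2 + 84*a - 4*t^3 + 10*t^2 + t*(4*a^2 + 56*a + 204) + 270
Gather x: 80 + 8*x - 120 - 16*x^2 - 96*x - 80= -16*x^2 - 88*x - 120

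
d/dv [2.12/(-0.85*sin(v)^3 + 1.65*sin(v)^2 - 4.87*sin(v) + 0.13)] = (5.406*sin(v)^2 - 6.996*sin(v) + 10.3244)*cos(v)/(0.85*sin(v)^3 - 1.65*sin(v)^2 + 4.87*sin(v) - 0.13)^2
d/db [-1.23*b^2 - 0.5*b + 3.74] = -2.46*b - 0.5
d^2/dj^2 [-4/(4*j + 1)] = -128/(4*j + 1)^3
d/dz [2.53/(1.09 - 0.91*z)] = 2.3023/(0.91*z - 1.09)^2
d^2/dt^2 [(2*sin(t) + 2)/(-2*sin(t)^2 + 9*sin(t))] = 2*(4*sin(t)^2 + 34*sin(t) - 62 + 57/sin(t) + 108/sin(t)^2 - 162/sin(t)^3)/(2*sin(t) - 9)^3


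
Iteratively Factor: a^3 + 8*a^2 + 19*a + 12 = (a + 4)*(a^2 + 4*a + 3) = (a + 1)*(a + 4)*(a + 3)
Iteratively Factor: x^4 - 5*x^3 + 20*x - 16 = (x - 2)*(x^3 - 3*x^2 - 6*x + 8) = (x - 4)*(x - 2)*(x^2 + x - 2) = (x - 4)*(x - 2)*(x + 2)*(x - 1)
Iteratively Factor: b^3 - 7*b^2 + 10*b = (b - 5)*(b^2 - 2*b) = (b - 5)*(b - 2)*(b)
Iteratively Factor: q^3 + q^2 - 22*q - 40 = (q + 4)*(q^2 - 3*q - 10) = (q - 5)*(q + 4)*(q + 2)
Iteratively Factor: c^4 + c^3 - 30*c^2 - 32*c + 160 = (c + 4)*(c^3 - 3*c^2 - 18*c + 40) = (c - 5)*(c + 4)*(c^2 + 2*c - 8) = (c - 5)*(c + 4)^2*(c - 2)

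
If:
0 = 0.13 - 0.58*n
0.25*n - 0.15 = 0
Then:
No Solution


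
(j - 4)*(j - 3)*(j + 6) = j^3 - j^2 - 30*j + 72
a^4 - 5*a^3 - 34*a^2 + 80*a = a*(a - 8)*(a - 2)*(a + 5)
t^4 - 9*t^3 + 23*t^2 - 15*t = t*(t - 5)*(t - 3)*(t - 1)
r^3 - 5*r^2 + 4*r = r*(r - 4)*(r - 1)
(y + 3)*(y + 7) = y^2 + 10*y + 21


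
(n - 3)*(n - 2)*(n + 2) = n^3 - 3*n^2 - 4*n + 12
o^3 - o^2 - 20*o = o*(o - 5)*(o + 4)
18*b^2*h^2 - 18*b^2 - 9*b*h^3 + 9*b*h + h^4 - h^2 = (-6*b + h)*(-3*b + h)*(h - 1)*(h + 1)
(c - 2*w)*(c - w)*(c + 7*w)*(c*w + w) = c^4*w + 4*c^3*w^2 + c^3*w - 19*c^2*w^3 + 4*c^2*w^2 + 14*c*w^4 - 19*c*w^3 + 14*w^4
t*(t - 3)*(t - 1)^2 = t^4 - 5*t^3 + 7*t^2 - 3*t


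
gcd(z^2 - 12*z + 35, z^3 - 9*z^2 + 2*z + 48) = 1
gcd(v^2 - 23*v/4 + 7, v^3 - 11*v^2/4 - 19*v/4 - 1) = v - 4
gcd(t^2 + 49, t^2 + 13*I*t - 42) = t + 7*I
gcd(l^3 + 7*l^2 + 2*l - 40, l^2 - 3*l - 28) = l + 4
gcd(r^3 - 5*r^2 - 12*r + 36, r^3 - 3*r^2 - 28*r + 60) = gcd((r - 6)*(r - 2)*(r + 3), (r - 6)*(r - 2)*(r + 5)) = r^2 - 8*r + 12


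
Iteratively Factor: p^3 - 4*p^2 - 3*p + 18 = (p + 2)*(p^2 - 6*p + 9) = (p - 3)*(p + 2)*(p - 3)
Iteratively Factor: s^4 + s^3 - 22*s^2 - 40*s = (s)*(s^3 + s^2 - 22*s - 40) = s*(s + 4)*(s^2 - 3*s - 10) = s*(s - 5)*(s + 4)*(s + 2)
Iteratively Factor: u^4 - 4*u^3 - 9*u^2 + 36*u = (u + 3)*(u^3 - 7*u^2 + 12*u) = (u - 3)*(u + 3)*(u^2 - 4*u) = (u - 4)*(u - 3)*(u + 3)*(u)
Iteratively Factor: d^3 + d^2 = (d)*(d^2 + d) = d^2*(d + 1)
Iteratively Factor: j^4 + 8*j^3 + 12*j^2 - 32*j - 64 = (j + 4)*(j^3 + 4*j^2 - 4*j - 16) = (j + 4)^2*(j^2 - 4) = (j + 2)*(j + 4)^2*(j - 2)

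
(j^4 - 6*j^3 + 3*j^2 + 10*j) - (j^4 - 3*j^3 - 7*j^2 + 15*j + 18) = -3*j^3 + 10*j^2 - 5*j - 18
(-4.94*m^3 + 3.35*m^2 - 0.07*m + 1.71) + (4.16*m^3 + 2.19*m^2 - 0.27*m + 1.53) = -0.78*m^3 + 5.54*m^2 - 0.34*m + 3.24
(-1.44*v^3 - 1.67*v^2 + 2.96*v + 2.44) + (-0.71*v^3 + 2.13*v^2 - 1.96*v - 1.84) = -2.15*v^3 + 0.46*v^2 + 1.0*v + 0.6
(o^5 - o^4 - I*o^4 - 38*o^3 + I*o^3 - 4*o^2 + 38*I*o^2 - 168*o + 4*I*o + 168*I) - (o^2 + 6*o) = o^5 - o^4 - I*o^4 - 38*o^3 + I*o^3 - 5*o^2 + 38*I*o^2 - 174*o + 4*I*o + 168*I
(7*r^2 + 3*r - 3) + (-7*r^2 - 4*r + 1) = -r - 2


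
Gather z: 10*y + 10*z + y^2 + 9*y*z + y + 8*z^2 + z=y^2 + 11*y + 8*z^2 + z*(9*y + 11)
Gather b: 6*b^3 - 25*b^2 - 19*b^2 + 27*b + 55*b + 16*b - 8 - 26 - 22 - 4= 6*b^3 - 44*b^2 + 98*b - 60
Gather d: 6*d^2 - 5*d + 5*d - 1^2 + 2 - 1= 6*d^2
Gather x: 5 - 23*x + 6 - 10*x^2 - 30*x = -10*x^2 - 53*x + 11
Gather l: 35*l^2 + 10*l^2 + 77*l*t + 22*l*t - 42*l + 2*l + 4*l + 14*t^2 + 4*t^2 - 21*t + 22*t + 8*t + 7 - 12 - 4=45*l^2 + l*(99*t - 36) + 18*t^2 + 9*t - 9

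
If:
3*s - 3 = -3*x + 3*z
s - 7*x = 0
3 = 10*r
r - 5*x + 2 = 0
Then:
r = 3/10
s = 161/50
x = 23/50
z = 67/25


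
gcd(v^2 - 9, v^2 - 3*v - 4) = 1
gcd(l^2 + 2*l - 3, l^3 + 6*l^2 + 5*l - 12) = l^2 + 2*l - 3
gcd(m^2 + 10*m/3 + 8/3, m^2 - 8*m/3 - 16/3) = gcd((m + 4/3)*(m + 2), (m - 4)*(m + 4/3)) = m + 4/3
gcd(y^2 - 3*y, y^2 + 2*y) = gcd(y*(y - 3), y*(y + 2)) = y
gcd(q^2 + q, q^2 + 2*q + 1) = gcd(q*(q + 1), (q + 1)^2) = q + 1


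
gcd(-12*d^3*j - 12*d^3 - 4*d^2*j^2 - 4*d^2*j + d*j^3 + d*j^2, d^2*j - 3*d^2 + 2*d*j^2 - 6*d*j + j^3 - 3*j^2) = 1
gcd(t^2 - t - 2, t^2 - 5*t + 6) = t - 2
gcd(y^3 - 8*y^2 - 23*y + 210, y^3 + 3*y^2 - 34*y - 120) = y^2 - y - 30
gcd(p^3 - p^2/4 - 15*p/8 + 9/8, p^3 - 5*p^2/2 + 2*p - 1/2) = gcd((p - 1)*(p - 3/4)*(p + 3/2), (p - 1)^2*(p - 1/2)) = p - 1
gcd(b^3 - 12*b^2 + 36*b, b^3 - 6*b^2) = b^2 - 6*b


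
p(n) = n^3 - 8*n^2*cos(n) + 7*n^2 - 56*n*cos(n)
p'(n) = 8*n^2*sin(n) + 3*n^2 + 56*n*sin(n) - 16*n*cos(n) + 14*n - 56*cos(n)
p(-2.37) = -36.92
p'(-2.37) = 57.84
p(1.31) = -8.20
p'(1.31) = 87.79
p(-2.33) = -34.57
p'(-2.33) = 59.70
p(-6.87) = 12.09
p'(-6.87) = 94.27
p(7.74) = 779.23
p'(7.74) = 1174.41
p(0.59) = -27.13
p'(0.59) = -25.14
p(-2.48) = -42.96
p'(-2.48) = 51.70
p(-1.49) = 17.53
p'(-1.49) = 48.67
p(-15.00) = -1070.70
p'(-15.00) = -299.06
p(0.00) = 0.00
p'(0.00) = -56.00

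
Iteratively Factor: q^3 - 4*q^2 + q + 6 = (q + 1)*(q^2 - 5*q + 6) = (q - 2)*(q + 1)*(q - 3)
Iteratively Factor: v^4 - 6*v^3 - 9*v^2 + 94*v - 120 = (v - 3)*(v^3 - 3*v^2 - 18*v + 40) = (v - 5)*(v - 3)*(v^2 + 2*v - 8) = (v - 5)*(v - 3)*(v + 4)*(v - 2)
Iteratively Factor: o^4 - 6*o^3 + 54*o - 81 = (o - 3)*(o^3 - 3*o^2 - 9*o + 27) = (o - 3)^2*(o^2 - 9) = (o - 3)^3*(o + 3)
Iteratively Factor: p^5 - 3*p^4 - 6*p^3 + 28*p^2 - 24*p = (p - 2)*(p^4 - p^3 - 8*p^2 + 12*p) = (p - 2)^2*(p^3 + p^2 - 6*p) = (p - 2)^2*(p + 3)*(p^2 - 2*p) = p*(p - 2)^2*(p + 3)*(p - 2)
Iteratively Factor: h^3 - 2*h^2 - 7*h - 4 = (h + 1)*(h^2 - 3*h - 4) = (h - 4)*(h + 1)*(h + 1)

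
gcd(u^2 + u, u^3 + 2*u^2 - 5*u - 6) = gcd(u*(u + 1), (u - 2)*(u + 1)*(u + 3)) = u + 1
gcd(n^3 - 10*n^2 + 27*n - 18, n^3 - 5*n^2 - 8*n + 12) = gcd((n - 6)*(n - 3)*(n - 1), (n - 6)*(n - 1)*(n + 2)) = n^2 - 7*n + 6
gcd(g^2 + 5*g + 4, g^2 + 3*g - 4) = g + 4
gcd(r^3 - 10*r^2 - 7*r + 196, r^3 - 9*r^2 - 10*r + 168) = r^2 - 3*r - 28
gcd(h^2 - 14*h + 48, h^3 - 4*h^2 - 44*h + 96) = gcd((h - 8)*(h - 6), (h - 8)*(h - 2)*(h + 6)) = h - 8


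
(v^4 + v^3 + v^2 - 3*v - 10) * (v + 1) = v^5 + 2*v^4 + 2*v^3 - 2*v^2 - 13*v - 10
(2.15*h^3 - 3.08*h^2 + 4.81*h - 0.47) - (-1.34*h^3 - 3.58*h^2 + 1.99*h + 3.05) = 3.49*h^3 + 0.5*h^2 + 2.82*h - 3.52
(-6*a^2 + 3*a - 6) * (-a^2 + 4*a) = 6*a^4 - 27*a^3 + 18*a^2 - 24*a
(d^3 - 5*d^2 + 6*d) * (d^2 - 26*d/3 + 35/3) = d^5 - 41*d^4/3 + 61*d^3 - 331*d^2/3 + 70*d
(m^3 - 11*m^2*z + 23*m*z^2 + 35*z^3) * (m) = m^4 - 11*m^3*z + 23*m^2*z^2 + 35*m*z^3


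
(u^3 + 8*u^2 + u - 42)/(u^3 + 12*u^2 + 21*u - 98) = (u + 3)/(u + 7)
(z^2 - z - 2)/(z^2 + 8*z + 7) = (z - 2)/(z + 7)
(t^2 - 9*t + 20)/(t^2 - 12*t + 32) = (t - 5)/(t - 8)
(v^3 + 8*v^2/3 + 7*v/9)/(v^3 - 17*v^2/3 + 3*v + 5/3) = v*(3*v + 7)/(3*(v^2 - 6*v + 5))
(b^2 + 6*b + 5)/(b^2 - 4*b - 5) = (b + 5)/(b - 5)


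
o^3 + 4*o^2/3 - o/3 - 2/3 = (o - 2/3)*(o + 1)^2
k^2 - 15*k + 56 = (k - 8)*(k - 7)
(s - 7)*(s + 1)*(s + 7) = s^3 + s^2 - 49*s - 49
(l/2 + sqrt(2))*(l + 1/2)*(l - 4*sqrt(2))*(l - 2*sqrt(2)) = l^4/2 - 2*sqrt(2)*l^3 + l^3/4 - 4*l^2 - sqrt(2)*l^2 - 2*l + 16*sqrt(2)*l + 8*sqrt(2)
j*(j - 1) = j^2 - j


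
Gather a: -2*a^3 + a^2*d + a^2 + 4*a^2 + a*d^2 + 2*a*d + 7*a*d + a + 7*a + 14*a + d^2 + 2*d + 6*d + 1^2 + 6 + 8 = -2*a^3 + a^2*(d + 5) + a*(d^2 + 9*d + 22) + d^2 + 8*d + 15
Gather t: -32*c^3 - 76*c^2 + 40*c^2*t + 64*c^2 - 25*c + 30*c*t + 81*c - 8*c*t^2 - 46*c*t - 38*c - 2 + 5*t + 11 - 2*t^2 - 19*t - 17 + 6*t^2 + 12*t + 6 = -32*c^3 - 12*c^2 + 18*c + t^2*(4 - 8*c) + t*(40*c^2 - 16*c - 2) - 2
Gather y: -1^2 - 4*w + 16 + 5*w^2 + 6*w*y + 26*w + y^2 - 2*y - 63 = 5*w^2 + 22*w + y^2 + y*(6*w - 2) - 48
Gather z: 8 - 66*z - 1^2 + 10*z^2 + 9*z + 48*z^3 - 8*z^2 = 48*z^3 + 2*z^2 - 57*z + 7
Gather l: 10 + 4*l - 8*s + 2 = 4*l - 8*s + 12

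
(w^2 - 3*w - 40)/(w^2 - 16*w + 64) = (w + 5)/(w - 8)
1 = 1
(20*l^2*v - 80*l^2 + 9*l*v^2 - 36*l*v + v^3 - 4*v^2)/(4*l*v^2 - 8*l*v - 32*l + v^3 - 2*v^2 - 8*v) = (5*l + v)/(v + 2)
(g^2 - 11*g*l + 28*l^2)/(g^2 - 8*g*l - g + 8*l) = (g^2 - 11*g*l + 28*l^2)/(g^2 - 8*g*l - g + 8*l)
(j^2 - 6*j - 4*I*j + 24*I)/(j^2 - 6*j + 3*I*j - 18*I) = (j - 4*I)/(j + 3*I)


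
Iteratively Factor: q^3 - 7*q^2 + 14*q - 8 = (q - 1)*(q^2 - 6*q + 8) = (q - 2)*(q - 1)*(q - 4)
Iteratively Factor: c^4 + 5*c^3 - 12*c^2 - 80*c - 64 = (c + 4)*(c^3 + c^2 - 16*c - 16) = (c + 1)*(c + 4)*(c^2 - 16) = (c + 1)*(c + 4)^2*(c - 4)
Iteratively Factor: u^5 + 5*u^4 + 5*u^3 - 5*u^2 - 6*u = (u + 3)*(u^4 + 2*u^3 - u^2 - 2*u) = (u - 1)*(u + 3)*(u^3 + 3*u^2 + 2*u) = u*(u - 1)*(u + 3)*(u^2 + 3*u + 2) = u*(u - 1)*(u + 2)*(u + 3)*(u + 1)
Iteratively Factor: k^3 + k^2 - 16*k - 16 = (k + 1)*(k^2 - 16) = (k - 4)*(k + 1)*(k + 4)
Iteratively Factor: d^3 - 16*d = (d - 4)*(d^2 + 4*d) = (d - 4)*(d + 4)*(d)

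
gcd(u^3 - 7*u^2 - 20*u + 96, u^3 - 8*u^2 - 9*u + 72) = u^2 - 11*u + 24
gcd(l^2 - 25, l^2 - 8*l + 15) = l - 5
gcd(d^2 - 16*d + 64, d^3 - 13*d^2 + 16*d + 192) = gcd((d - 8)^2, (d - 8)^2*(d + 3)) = d^2 - 16*d + 64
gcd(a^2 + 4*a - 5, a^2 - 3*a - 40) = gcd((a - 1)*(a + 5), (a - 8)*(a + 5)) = a + 5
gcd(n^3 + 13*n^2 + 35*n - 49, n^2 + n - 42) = n + 7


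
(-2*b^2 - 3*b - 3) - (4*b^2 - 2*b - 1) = -6*b^2 - b - 2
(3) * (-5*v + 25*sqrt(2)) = -15*v + 75*sqrt(2)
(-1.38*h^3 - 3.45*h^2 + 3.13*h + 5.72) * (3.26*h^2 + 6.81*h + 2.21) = -4.4988*h^5 - 20.6448*h^4 - 16.3405*h^3 + 32.338*h^2 + 45.8705*h + 12.6412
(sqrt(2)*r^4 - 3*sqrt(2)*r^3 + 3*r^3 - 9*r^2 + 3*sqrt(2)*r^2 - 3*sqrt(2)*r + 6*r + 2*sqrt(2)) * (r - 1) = sqrt(2)*r^5 - 4*sqrt(2)*r^4 + 3*r^4 - 12*r^3 + 6*sqrt(2)*r^3 - 6*sqrt(2)*r^2 + 15*r^2 - 6*r + 5*sqrt(2)*r - 2*sqrt(2)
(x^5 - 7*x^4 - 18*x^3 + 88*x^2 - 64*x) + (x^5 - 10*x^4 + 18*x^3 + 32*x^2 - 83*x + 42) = 2*x^5 - 17*x^4 + 120*x^2 - 147*x + 42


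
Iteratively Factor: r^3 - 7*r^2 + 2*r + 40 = (r + 2)*(r^2 - 9*r + 20) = (r - 5)*(r + 2)*(r - 4)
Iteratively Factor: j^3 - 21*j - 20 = (j - 5)*(j^2 + 5*j + 4) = (j - 5)*(j + 4)*(j + 1)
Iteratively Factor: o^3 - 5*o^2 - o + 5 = (o + 1)*(o^2 - 6*o + 5) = (o - 5)*(o + 1)*(o - 1)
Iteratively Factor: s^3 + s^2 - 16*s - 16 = (s + 4)*(s^2 - 3*s - 4) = (s + 1)*(s + 4)*(s - 4)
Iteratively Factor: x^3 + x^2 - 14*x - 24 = (x + 3)*(x^2 - 2*x - 8) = (x - 4)*(x + 3)*(x + 2)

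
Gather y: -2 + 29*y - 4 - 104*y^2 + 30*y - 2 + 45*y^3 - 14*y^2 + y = 45*y^3 - 118*y^2 + 60*y - 8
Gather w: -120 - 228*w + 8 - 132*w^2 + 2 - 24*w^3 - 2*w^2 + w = -24*w^3 - 134*w^2 - 227*w - 110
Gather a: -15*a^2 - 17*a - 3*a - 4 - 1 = -15*a^2 - 20*a - 5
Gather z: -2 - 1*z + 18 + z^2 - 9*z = z^2 - 10*z + 16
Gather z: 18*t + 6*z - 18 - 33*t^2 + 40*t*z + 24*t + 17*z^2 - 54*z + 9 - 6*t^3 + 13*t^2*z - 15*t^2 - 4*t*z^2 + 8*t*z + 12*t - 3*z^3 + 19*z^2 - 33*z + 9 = -6*t^3 - 48*t^2 + 54*t - 3*z^3 + z^2*(36 - 4*t) + z*(13*t^2 + 48*t - 81)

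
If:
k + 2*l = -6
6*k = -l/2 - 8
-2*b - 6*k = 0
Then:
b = 78/23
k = -26/23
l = -56/23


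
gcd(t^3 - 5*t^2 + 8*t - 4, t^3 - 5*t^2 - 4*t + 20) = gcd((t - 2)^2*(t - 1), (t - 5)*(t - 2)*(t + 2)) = t - 2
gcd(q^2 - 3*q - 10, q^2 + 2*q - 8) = 1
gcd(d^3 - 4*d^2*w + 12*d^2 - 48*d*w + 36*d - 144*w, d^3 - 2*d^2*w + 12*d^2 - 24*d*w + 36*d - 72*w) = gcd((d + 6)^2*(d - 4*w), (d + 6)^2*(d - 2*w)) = d^2 + 12*d + 36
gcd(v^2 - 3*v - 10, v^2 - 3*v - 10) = v^2 - 3*v - 10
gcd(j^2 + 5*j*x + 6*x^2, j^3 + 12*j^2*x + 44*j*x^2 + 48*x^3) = j + 2*x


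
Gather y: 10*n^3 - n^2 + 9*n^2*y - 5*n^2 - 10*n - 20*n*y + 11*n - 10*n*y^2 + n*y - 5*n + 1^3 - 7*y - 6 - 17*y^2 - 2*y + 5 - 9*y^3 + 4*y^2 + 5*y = 10*n^3 - 6*n^2 - 4*n - 9*y^3 + y^2*(-10*n - 13) + y*(9*n^2 - 19*n - 4)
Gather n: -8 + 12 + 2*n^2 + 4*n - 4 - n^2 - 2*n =n^2 + 2*n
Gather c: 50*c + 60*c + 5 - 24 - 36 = 110*c - 55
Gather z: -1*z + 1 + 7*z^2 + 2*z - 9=7*z^2 + z - 8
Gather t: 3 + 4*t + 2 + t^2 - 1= t^2 + 4*t + 4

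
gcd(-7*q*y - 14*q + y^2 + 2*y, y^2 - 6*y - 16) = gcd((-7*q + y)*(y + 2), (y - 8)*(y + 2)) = y + 2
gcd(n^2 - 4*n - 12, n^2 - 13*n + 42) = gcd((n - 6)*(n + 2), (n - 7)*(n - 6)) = n - 6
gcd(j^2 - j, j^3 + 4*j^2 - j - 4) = j - 1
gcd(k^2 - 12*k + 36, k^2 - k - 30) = k - 6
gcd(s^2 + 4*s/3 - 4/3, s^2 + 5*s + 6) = s + 2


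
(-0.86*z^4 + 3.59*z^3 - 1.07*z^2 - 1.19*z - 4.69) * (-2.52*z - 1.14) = 2.1672*z^5 - 8.0664*z^4 - 1.3962*z^3 + 4.2186*z^2 + 13.1754*z + 5.3466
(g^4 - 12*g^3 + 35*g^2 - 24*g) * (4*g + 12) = 4*g^5 - 36*g^4 - 4*g^3 + 324*g^2 - 288*g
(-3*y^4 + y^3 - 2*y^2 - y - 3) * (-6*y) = 18*y^5 - 6*y^4 + 12*y^3 + 6*y^2 + 18*y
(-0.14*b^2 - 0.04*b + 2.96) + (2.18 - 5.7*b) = -0.14*b^2 - 5.74*b + 5.14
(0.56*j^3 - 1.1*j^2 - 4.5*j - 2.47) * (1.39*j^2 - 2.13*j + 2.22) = 0.7784*j^5 - 2.7218*j^4 - 2.6688*j^3 + 3.7097*j^2 - 4.7289*j - 5.4834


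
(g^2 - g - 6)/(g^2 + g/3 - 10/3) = 3*(g - 3)/(3*g - 5)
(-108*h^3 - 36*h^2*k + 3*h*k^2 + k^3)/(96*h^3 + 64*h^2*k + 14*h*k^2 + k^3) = (-18*h^2 - 3*h*k + k^2)/(16*h^2 + 8*h*k + k^2)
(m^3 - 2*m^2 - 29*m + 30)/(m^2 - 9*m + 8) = (m^2 - m - 30)/(m - 8)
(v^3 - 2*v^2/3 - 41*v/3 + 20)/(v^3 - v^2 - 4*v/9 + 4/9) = 3*(3*v^3 - 2*v^2 - 41*v + 60)/(9*v^3 - 9*v^2 - 4*v + 4)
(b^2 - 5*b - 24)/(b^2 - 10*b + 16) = (b + 3)/(b - 2)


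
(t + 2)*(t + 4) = t^2 + 6*t + 8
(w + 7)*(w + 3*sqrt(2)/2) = w^2 + 3*sqrt(2)*w/2 + 7*w + 21*sqrt(2)/2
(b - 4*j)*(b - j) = b^2 - 5*b*j + 4*j^2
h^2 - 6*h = h*(h - 6)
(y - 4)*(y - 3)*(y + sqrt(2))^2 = y^4 - 7*y^3 + 2*sqrt(2)*y^3 - 14*sqrt(2)*y^2 + 14*y^2 - 14*y + 24*sqrt(2)*y + 24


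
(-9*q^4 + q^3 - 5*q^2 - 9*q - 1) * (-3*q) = 27*q^5 - 3*q^4 + 15*q^3 + 27*q^2 + 3*q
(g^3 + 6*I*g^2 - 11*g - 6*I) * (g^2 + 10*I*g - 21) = g^5 + 16*I*g^4 - 92*g^3 - 242*I*g^2 + 291*g + 126*I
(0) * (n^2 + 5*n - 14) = 0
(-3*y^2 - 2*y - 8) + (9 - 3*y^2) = -6*y^2 - 2*y + 1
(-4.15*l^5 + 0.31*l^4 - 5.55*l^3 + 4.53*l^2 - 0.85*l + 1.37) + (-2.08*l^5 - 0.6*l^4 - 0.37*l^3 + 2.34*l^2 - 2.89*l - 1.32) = -6.23*l^5 - 0.29*l^4 - 5.92*l^3 + 6.87*l^2 - 3.74*l + 0.05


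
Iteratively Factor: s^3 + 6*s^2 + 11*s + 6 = (s + 2)*(s^2 + 4*s + 3) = (s + 1)*(s + 2)*(s + 3)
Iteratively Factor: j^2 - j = (j)*(j - 1)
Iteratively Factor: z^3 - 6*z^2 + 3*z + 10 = (z + 1)*(z^2 - 7*z + 10) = (z - 2)*(z + 1)*(z - 5)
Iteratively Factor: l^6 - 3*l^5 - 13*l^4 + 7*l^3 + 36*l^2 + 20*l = (l - 5)*(l^5 + 2*l^4 - 3*l^3 - 8*l^2 - 4*l) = (l - 5)*(l + 1)*(l^4 + l^3 - 4*l^2 - 4*l) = (l - 5)*(l + 1)^2*(l^3 - 4*l) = (l - 5)*(l - 2)*(l + 1)^2*(l^2 + 2*l) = (l - 5)*(l - 2)*(l + 1)^2*(l + 2)*(l)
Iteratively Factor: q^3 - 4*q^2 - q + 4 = (q - 1)*(q^2 - 3*q - 4) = (q - 4)*(q - 1)*(q + 1)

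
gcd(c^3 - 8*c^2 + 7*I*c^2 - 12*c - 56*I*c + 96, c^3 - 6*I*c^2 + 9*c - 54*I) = c + 3*I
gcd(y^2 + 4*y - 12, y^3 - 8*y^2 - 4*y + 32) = y - 2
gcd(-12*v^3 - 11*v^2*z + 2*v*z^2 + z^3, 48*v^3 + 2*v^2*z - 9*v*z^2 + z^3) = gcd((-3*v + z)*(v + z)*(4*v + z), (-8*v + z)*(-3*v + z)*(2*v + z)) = -3*v + z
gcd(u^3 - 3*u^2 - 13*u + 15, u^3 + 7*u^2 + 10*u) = 1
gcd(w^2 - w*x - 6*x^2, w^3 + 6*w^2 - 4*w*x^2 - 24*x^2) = w + 2*x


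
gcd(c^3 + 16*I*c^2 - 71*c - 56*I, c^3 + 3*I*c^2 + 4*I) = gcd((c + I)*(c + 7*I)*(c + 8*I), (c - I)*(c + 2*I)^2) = 1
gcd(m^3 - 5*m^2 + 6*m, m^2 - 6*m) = m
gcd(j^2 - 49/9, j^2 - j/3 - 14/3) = j - 7/3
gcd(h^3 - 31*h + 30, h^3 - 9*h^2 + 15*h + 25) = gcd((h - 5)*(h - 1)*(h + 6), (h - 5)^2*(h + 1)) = h - 5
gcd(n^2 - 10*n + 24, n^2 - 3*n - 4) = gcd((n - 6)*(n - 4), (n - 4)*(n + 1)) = n - 4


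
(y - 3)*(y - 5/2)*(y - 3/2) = y^3 - 7*y^2 + 63*y/4 - 45/4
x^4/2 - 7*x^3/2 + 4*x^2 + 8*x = x*(x/2 + 1/2)*(x - 4)^2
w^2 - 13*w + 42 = (w - 7)*(w - 6)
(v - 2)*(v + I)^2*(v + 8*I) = v^4 - 2*v^3 + 10*I*v^3 - 17*v^2 - 20*I*v^2 + 34*v - 8*I*v + 16*I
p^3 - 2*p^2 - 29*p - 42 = (p - 7)*(p + 2)*(p + 3)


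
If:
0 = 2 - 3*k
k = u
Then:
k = 2/3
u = 2/3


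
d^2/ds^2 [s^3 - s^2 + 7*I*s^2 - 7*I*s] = 6*s - 2 + 14*I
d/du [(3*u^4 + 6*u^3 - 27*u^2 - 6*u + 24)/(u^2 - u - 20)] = 3*(2*u^3 - 17*u^2 + 20*u + 3)/(u^2 - 10*u + 25)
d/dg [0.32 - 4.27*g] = -4.27000000000000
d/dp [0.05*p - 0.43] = 0.0500000000000000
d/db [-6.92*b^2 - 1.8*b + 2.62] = -13.84*b - 1.8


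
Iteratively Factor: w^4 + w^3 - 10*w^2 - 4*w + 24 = (w - 2)*(w^3 + 3*w^2 - 4*w - 12) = (w - 2)*(w + 2)*(w^2 + w - 6) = (w - 2)^2*(w + 2)*(w + 3)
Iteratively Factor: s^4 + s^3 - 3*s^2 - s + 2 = (s + 2)*(s^3 - s^2 - s + 1) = (s + 1)*(s + 2)*(s^2 - 2*s + 1) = (s - 1)*(s + 1)*(s + 2)*(s - 1)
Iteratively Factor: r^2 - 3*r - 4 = (r + 1)*(r - 4)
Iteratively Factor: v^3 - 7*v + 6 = (v + 3)*(v^2 - 3*v + 2) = (v - 1)*(v + 3)*(v - 2)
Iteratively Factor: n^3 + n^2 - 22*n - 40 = (n - 5)*(n^2 + 6*n + 8) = (n - 5)*(n + 4)*(n + 2)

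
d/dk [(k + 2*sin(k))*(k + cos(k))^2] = (k + cos(k))*(-2*(k + 2*sin(k))*(sin(k) - 1) + (k + cos(k))*(2*cos(k) + 1))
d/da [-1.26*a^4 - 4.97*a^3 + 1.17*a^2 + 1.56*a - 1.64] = -5.04*a^3 - 14.91*a^2 + 2.34*a + 1.56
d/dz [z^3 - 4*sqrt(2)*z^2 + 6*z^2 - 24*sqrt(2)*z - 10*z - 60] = 3*z^2 - 8*sqrt(2)*z + 12*z - 24*sqrt(2) - 10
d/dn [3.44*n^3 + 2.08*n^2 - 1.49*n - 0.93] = 10.32*n^2 + 4.16*n - 1.49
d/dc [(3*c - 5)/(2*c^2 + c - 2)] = (6*c^2 + 3*c - (3*c - 5)*(4*c + 1) - 6)/(2*c^2 + c - 2)^2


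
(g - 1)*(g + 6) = g^2 + 5*g - 6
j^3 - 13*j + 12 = (j - 3)*(j - 1)*(j + 4)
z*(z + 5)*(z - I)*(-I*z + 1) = -I*z^4 - 5*I*z^3 - I*z^2 - 5*I*z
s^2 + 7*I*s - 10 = (s + 2*I)*(s + 5*I)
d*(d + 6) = d^2 + 6*d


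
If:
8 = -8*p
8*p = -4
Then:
No Solution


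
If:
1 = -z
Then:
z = -1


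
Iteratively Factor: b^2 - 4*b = (b - 4)*(b)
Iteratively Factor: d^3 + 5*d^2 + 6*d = (d + 2)*(d^2 + 3*d) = d*(d + 2)*(d + 3)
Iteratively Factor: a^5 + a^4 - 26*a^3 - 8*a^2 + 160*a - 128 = (a - 2)*(a^4 + 3*a^3 - 20*a^2 - 48*a + 64) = (a - 2)*(a + 4)*(a^3 - a^2 - 16*a + 16) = (a - 2)*(a - 1)*(a + 4)*(a^2 - 16) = (a - 2)*(a - 1)*(a + 4)^2*(a - 4)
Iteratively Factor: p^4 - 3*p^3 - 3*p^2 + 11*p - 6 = (p - 1)*(p^3 - 2*p^2 - 5*p + 6) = (p - 1)^2*(p^2 - p - 6) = (p - 1)^2*(p + 2)*(p - 3)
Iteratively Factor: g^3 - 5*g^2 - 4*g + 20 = (g - 5)*(g^2 - 4) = (g - 5)*(g + 2)*(g - 2)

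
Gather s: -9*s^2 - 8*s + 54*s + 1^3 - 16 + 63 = -9*s^2 + 46*s + 48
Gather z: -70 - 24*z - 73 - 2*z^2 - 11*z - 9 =-2*z^2 - 35*z - 152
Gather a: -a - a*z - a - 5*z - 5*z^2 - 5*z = a*(-z - 2) - 5*z^2 - 10*z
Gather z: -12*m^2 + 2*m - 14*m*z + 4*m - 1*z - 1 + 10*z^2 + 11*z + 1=-12*m^2 + 6*m + 10*z^2 + z*(10 - 14*m)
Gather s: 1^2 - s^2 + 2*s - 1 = -s^2 + 2*s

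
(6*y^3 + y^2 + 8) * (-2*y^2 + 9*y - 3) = -12*y^5 + 52*y^4 - 9*y^3 - 19*y^2 + 72*y - 24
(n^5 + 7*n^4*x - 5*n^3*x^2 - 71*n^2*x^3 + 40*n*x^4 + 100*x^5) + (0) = n^5 + 7*n^4*x - 5*n^3*x^2 - 71*n^2*x^3 + 40*n*x^4 + 100*x^5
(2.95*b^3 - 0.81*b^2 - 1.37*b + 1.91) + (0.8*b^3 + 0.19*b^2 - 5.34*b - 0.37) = 3.75*b^3 - 0.62*b^2 - 6.71*b + 1.54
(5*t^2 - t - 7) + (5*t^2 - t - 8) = 10*t^2 - 2*t - 15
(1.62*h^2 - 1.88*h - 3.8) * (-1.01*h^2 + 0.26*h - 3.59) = -1.6362*h^4 + 2.32*h^3 - 2.4666*h^2 + 5.7612*h + 13.642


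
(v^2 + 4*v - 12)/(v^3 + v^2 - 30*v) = (v - 2)/(v*(v - 5))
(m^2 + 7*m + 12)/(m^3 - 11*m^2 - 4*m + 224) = (m + 3)/(m^2 - 15*m + 56)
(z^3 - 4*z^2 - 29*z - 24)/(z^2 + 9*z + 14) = (z^3 - 4*z^2 - 29*z - 24)/(z^2 + 9*z + 14)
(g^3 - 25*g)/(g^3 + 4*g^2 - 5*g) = (g - 5)/(g - 1)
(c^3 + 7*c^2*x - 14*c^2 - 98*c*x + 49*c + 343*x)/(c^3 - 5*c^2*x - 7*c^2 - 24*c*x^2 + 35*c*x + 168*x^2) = (-c^2 - 7*c*x + 7*c + 49*x)/(-c^2 + 5*c*x + 24*x^2)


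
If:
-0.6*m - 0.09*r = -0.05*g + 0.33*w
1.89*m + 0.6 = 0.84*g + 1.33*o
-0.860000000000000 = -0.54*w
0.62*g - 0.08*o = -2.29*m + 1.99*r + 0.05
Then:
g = 2.71919888791639*r + 2.33878914623393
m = 0.0765999073263657*r - 0.681026830406432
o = -1.60853627143078*r - 1.99377713707117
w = 1.59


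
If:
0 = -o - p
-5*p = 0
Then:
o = 0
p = 0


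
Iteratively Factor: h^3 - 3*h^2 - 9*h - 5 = (h - 5)*(h^2 + 2*h + 1) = (h - 5)*(h + 1)*(h + 1)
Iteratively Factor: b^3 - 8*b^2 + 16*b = (b - 4)*(b^2 - 4*b) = b*(b - 4)*(b - 4)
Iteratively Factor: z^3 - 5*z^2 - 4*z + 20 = (z - 2)*(z^2 - 3*z - 10) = (z - 5)*(z - 2)*(z + 2)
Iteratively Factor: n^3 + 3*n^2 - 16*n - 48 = (n + 4)*(n^2 - n - 12) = (n + 3)*(n + 4)*(n - 4)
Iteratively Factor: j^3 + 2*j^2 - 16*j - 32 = (j + 2)*(j^2 - 16) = (j + 2)*(j + 4)*(j - 4)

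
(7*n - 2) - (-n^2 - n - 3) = n^2 + 8*n + 1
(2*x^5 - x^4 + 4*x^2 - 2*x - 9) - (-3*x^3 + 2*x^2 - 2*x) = 2*x^5 - x^4 + 3*x^3 + 2*x^2 - 9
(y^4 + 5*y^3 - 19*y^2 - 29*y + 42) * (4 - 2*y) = -2*y^5 - 6*y^4 + 58*y^3 - 18*y^2 - 200*y + 168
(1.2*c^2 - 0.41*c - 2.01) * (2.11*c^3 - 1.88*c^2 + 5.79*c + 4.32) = 2.532*c^5 - 3.1211*c^4 + 3.4777*c^3 + 6.5889*c^2 - 13.4091*c - 8.6832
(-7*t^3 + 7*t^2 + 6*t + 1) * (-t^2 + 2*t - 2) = 7*t^5 - 21*t^4 + 22*t^3 - 3*t^2 - 10*t - 2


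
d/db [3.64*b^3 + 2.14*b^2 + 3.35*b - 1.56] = 10.92*b^2 + 4.28*b + 3.35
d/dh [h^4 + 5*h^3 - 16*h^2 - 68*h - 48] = 4*h^3 + 15*h^2 - 32*h - 68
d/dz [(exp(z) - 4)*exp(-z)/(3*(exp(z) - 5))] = (-exp(2*z) + 8*exp(z) - 20)*exp(-z)/(3*(exp(2*z) - 10*exp(z) + 25))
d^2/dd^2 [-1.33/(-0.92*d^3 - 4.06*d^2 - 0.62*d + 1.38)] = (-(7.3416*d + 10.7996)*(0.92*d^3 + 4.06*d^2 + 0.62*d - 1.38) + 1.33*(2.76*d^2 + 8.12*d + 0.62)*(5.52*d^2 + 16.24*d + 1.24))/(0.92*d^3 + 4.06*d^2 + 0.62*d - 1.38)^3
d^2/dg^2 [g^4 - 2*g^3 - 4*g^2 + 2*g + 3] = 12*g^2 - 12*g - 8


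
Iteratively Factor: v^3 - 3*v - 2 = (v + 1)*(v^2 - v - 2) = (v + 1)^2*(v - 2)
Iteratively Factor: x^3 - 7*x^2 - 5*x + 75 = (x - 5)*(x^2 - 2*x - 15) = (x - 5)^2*(x + 3)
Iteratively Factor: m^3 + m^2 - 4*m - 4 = (m + 1)*(m^2 - 4) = (m + 1)*(m + 2)*(m - 2)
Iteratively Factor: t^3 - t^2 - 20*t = (t - 5)*(t^2 + 4*t) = t*(t - 5)*(t + 4)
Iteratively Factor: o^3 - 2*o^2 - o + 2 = (o + 1)*(o^2 - 3*o + 2) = (o - 1)*(o + 1)*(o - 2)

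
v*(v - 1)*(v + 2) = v^3 + v^2 - 2*v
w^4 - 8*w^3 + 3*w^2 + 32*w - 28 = (w - 7)*(w - 2)*(w - 1)*(w + 2)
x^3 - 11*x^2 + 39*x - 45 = (x - 5)*(x - 3)^2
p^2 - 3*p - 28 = (p - 7)*(p + 4)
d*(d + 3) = d^2 + 3*d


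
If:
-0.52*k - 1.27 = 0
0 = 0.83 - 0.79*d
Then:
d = 1.05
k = -2.44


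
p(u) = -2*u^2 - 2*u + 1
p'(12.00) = -50.00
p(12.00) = -311.00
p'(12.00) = -50.00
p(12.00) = -311.00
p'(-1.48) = 3.92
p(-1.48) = -0.42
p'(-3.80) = 13.20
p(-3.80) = -20.28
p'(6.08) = -26.32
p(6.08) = -85.09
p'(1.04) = -6.16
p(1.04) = -3.24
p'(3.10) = -14.40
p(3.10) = -24.42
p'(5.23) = -22.92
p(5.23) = -64.17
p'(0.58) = -4.32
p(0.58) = -0.83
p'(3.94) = -17.76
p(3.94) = -37.93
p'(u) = -4*u - 2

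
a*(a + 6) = a^2 + 6*a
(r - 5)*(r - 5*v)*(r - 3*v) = r^3 - 8*r^2*v - 5*r^2 + 15*r*v^2 + 40*r*v - 75*v^2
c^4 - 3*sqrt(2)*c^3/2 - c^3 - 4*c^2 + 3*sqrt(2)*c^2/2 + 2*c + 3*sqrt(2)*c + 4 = (c - 2)*(c + 1)*(c - 2*sqrt(2))*(c + sqrt(2)/2)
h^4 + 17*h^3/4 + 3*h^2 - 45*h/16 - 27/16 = (h - 3/4)*(h + 1/2)*(h + 3/2)*(h + 3)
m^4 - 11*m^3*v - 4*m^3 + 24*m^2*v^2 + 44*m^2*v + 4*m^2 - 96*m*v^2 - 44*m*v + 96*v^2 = (m - 2)^2*(m - 8*v)*(m - 3*v)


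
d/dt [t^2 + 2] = 2*t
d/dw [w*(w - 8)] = 2*w - 8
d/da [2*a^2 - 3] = 4*a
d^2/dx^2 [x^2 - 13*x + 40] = 2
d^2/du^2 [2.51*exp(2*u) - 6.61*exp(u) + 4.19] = (10.04*exp(u) - 6.61)*exp(u)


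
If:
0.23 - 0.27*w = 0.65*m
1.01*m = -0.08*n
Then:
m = 0.353846153846154 - 0.415384615384615*w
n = 5.24423076923077*w - 4.46730769230769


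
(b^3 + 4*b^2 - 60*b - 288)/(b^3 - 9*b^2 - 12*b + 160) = (b^2 + 12*b + 36)/(b^2 - b - 20)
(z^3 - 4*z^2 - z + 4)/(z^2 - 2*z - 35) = (-z^3 + 4*z^2 + z - 4)/(-z^2 + 2*z + 35)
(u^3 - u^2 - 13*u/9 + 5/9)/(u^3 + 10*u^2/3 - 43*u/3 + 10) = (3*u^2 + 2*u - 1)/(3*(u^2 + 5*u - 6))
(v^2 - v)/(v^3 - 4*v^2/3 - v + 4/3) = 3*v/(3*v^2 - v - 4)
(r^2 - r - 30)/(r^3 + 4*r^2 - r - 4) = (r^2 - r - 30)/(r^3 + 4*r^2 - r - 4)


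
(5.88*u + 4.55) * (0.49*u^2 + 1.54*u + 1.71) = 2.8812*u^3 + 11.2847*u^2 + 17.0618*u + 7.7805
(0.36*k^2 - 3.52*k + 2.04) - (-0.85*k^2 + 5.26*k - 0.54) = 1.21*k^2 - 8.78*k + 2.58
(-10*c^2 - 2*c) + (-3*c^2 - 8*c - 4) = -13*c^2 - 10*c - 4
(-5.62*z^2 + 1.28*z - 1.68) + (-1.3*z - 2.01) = -5.62*z^2 - 0.02*z - 3.69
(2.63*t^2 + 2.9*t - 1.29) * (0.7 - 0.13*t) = -0.3419*t^3 + 1.464*t^2 + 2.1977*t - 0.903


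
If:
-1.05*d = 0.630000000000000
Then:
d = -0.60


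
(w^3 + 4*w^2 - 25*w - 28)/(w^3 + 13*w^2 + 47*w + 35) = (w - 4)/(w + 5)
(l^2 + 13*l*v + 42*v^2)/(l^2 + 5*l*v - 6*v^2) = (-l - 7*v)/(-l + v)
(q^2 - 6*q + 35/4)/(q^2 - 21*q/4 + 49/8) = 2*(2*q - 5)/(4*q - 7)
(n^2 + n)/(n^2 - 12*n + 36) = n*(n + 1)/(n^2 - 12*n + 36)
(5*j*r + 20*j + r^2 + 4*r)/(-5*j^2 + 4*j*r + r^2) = (r + 4)/(-j + r)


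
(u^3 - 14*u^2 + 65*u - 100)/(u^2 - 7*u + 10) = (u^2 - 9*u + 20)/(u - 2)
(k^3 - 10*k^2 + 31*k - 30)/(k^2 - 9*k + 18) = (k^2 - 7*k + 10)/(k - 6)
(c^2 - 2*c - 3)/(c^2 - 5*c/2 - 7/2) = 2*(c - 3)/(2*c - 7)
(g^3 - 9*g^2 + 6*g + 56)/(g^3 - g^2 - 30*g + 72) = (g^2 - 5*g - 14)/(g^2 + 3*g - 18)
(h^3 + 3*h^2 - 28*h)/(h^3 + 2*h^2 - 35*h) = (h - 4)/(h - 5)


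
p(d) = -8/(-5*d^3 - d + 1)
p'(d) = -8*(15*d^2 + 1)/(-5*d^3 - d + 1)^2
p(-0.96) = -1.25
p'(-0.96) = -2.91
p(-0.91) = -1.41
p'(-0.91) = -3.33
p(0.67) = 6.82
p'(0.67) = -44.90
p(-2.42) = -0.11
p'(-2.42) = -0.13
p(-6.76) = -0.01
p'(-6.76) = -0.00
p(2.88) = 0.07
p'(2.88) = -0.07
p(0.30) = -14.16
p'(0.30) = -58.89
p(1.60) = 0.38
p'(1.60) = -0.71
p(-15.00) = 0.00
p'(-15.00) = 0.00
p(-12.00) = 0.00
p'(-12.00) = 0.00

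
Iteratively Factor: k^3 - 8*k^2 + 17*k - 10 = (k - 2)*(k^2 - 6*k + 5) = (k - 2)*(k - 1)*(k - 5)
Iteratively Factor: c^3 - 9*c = (c + 3)*(c^2 - 3*c) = c*(c + 3)*(c - 3)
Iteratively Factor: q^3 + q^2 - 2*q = (q)*(q^2 + q - 2) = q*(q - 1)*(q + 2)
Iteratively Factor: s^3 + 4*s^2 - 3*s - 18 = (s + 3)*(s^2 + s - 6) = (s + 3)^2*(s - 2)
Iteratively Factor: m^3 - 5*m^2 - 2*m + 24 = (m - 3)*(m^2 - 2*m - 8) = (m - 4)*(m - 3)*(m + 2)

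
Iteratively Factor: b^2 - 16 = (b - 4)*(b + 4)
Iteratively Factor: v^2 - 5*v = (v)*(v - 5)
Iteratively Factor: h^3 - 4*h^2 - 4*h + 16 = (h - 2)*(h^2 - 2*h - 8) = (h - 4)*(h - 2)*(h + 2)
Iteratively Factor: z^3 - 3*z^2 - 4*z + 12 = (z - 2)*(z^2 - z - 6) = (z - 2)*(z + 2)*(z - 3)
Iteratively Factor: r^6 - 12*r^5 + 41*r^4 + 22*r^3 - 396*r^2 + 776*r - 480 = (r - 2)*(r^5 - 10*r^4 + 21*r^3 + 64*r^2 - 268*r + 240) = (r - 2)*(r + 3)*(r^4 - 13*r^3 + 60*r^2 - 116*r + 80) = (r - 2)^2*(r + 3)*(r^3 - 11*r^2 + 38*r - 40) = (r - 4)*(r - 2)^2*(r + 3)*(r^2 - 7*r + 10) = (r - 4)*(r - 2)^3*(r + 3)*(r - 5)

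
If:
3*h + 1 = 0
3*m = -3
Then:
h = -1/3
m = -1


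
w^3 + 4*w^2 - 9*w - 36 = (w - 3)*(w + 3)*(w + 4)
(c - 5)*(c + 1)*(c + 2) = c^3 - 2*c^2 - 13*c - 10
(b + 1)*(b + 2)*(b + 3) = b^3 + 6*b^2 + 11*b + 6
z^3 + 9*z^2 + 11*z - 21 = (z - 1)*(z + 3)*(z + 7)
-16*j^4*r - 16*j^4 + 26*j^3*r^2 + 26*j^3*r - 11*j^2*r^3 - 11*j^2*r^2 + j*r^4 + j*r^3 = (-8*j + r)*(-2*j + r)*(-j + r)*(j*r + j)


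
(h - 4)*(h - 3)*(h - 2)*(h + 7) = h^4 - 2*h^3 - 37*h^2 + 158*h - 168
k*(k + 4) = k^2 + 4*k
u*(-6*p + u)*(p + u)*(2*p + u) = -12*p^3*u - 16*p^2*u^2 - 3*p*u^3 + u^4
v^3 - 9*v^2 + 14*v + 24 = (v - 6)*(v - 4)*(v + 1)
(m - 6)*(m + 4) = m^2 - 2*m - 24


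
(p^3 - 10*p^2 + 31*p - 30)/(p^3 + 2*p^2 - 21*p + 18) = (p^2 - 7*p + 10)/(p^2 + 5*p - 6)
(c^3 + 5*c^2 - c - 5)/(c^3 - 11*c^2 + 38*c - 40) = (c^3 + 5*c^2 - c - 5)/(c^3 - 11*c^2 + 38*c - 40)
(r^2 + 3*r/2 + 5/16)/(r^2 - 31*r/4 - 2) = (r + 5/4)/(r - 8)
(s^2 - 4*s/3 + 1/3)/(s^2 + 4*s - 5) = (s - 1/3)/(s + 5)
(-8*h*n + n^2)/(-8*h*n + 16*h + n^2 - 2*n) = n/(n - 2)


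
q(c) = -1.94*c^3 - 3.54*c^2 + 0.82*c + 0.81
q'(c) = -5.82*c^2 - 7.08*c + 0.82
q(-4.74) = 123.99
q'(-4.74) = -96.38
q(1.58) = -14.38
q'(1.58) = -24.90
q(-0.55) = -0.39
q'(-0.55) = 2.95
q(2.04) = -28.72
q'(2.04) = -37.84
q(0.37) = 0.53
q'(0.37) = -2.60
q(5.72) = -473.39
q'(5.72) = -230.10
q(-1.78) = -0.92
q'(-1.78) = -5.02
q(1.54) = -13.41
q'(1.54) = -23.89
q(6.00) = -540.75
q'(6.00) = -251.18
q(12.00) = -3851.43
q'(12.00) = -922.22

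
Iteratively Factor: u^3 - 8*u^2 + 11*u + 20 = (u - 5)*(u^2 - 3*u - 4) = (u - 5)*(u + 1)*(u - 4)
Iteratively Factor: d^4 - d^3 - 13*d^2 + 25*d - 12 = (d - 3)*(d^3 + 2*d^2 - 7*d + 4) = (d - 3)*(d + 4)*(d^2 - 2*d + 1) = (d - 3)*(d - 1)*(d + 4)*(d - 1)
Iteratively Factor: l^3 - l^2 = (l)*(l^2 - l) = l^2*(l - 1)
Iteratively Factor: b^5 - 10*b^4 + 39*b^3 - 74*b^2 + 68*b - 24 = (b - 3)*(b^4 - 7*b^3 + 18*b^2 - 20*b + 8) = (b - 3)*(b - 2)*(b^3 - 5*b^2 + 8*b - 4) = (b - 3)*(b - 2)^2*(b^2 - 3*b + 2) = (b - 3)*(b - 2)^2*(b - 1)*(b - 2)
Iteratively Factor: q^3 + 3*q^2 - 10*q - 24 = (q - 3)*(q^2 + 6*q + 8) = (q - 3)*(q + 4)*(q + 2)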